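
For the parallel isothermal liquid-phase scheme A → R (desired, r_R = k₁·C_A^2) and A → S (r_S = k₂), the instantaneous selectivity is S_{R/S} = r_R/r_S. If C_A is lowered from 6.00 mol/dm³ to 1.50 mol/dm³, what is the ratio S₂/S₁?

S_{R/S} = (k₁/k₂)·C_A^2, so S₂/S₁ = (C_{A,2}/C_{A,1})^2.
= (1.50/6.00)^2 = (0.2500)^2 = 0.0625.
Selectivity toward R falls as C_A falls — high-concentration operation is favoured.

0.0625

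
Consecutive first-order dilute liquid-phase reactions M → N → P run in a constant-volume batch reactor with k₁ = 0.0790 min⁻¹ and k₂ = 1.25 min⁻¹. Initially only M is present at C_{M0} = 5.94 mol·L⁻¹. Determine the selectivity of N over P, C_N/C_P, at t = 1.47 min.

0.818

For first-order series with pure M initially, C_N(t) = k₁C_{M0}/(k₂−k₁)·(e^(−k₁t) − e^(−k₂t)).
e^(−k₁t) = e^(−0.0790×1.47) = e^(−0.1161) = 0.8904; e^(−k₂t) = e^(−1.837) = 0.1592.
C_N = 0.0790×5.94/(1.25−0.0790) × (0.8904−0.1592) = 0.4007×0.7311 = 0.2930 mol·L⁻¹.
C_M = C_{M0}e^(−k₁t) = 5.289 mol·L⁻¹, so C_P = C_{M0}−C_M−C_N = 0.3583 mol·L⁻¹; C_N/C_P = 0.818.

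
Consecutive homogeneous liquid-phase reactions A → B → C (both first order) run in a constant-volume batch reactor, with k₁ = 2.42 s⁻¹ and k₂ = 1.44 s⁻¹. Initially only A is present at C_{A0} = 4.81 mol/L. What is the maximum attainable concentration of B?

At the optimum, C_{B,max}/C_{A0} = (k₁/k₂)^[k₂/(k₂−k₁)].
= (2.42/1.44)^(1.44/(1.44−2.42)) = (1.681)^(-1.469) = 0.4664.
C_{B,max} = 0.4664×4.81 = 2.24 mol/L.

2.24 mol/L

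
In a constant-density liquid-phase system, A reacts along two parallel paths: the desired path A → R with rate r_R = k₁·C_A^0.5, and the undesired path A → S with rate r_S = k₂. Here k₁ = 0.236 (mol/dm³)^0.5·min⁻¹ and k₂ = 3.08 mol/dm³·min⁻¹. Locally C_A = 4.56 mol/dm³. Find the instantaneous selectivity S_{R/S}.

S_{R/S} = r_R/r_S = (k₁·C_A^0.5)/(k₂) = (k₁/k₂)·C_A^0.5.
= (0.236×4.560^0.5) / (3.08) = 0.5040/3.080 = 0.164.
Since the desired path is higher order in A, keeping C_A high (PFR or concentrated feed) favours R.

0.164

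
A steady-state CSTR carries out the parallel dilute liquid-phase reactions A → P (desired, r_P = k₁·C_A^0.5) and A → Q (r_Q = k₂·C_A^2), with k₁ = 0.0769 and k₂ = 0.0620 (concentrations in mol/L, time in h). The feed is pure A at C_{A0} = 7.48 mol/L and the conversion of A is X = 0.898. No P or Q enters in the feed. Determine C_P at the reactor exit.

Exit C_A = C_{A0}(1−X) = 7.48×0.102 = 0.7630 mol/L.
In a CSTR the entire volume is at exit conditions, so r_P = 0.0769×0.7630^0.5 = 0.06717 and r_Q = 0.0620×0.7630^2 = 0.03609.
Fraction of consumed A going to P: r_P/(r_P+r_Q) = 0.6505.
C_P = 0.6505·C_{A0}·X = 0.6505×7.48×0.898 = 4.37 mol/L.

4.37 mol/L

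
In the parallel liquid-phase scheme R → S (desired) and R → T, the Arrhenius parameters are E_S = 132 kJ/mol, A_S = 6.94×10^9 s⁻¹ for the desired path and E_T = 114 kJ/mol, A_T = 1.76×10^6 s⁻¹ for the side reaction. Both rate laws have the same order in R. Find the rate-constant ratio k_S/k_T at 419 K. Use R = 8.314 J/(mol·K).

22.5

Since both paths have the same order in R, the concentration cancels and S_{S/T} = k_S/k_T = (A_S/A_T)·exp[(E_T−E_S)/(RT)].
(E_T−E_S)/(RT) = (114−132)×10³/(8.314×419) = -18000/3484 = -5.167.
k_S/k_T = (6.94×10^9/1.76×10^6)·exp(-5.167) = 3943 × 0.005701 = 22.5.
Since E_S > E_T, raising the temperature improves selectivity toward S.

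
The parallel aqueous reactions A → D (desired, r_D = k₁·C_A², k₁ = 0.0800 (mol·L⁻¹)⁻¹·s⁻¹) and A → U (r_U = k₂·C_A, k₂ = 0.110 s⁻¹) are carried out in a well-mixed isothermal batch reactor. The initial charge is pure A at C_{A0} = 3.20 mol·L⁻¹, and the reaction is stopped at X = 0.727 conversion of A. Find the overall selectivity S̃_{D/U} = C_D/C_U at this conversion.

C_A = C_{A0}(1−X) = 0.8736 mol·L⁻¹.
Along a PFR/batch, dC_U/dC_A = −r_U/(r_D+r_U) = −k₂/(k₂+k₁·C_A).
Integrating from C_{A0} to C_A: C_U = (0.110/0.0800)·ln[(0.110+0.0800·3.20)/(0.110+0.0800·0.874)] = 1.375·ln(0.3660/0.1799) = 0.9767 mol·L⁻¹.
Then C_D = (C_{A0}−C_A) − C_U = 2.326 − 0.9767 = 1.350 mol·L⁻¹.
S̃_{D/U} = C_D/C_U = 1.350/0.9767 = 1.38.

1.38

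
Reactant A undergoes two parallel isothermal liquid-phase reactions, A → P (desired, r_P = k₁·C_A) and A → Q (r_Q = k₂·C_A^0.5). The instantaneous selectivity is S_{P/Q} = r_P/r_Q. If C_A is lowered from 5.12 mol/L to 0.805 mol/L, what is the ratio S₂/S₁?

S_{P/Q} = (k₁/k₂)·C_A^0.5, so S₂/S₁ = (C_{A,2}/C_{A,1})^0.5.
= (0.805/5.12)^0.5 = (0.1572)^0.5 = 0.397.

0.397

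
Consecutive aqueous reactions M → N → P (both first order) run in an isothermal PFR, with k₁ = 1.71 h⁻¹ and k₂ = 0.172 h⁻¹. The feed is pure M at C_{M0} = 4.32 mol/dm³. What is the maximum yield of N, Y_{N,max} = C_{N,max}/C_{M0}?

0.773

Evaluating C_N at τ_opt = ln(k₂/k₁)/(k₂−k₁) gives C_{N,max}/C_{M0} = (k₁/k₂)^[k₂/(k₂−k₁)].
= (1.71/0.172)^(0.172/(0.172−1.71)) = (9.942)^(-0.1118) = 0.7735.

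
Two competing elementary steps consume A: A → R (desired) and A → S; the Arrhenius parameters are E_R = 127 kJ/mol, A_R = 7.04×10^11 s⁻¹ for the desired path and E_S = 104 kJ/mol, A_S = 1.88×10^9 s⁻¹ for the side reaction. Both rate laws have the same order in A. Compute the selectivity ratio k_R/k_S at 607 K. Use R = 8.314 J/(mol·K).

Since both paths have the same order in A, the concentration cancels and S_{R/S} = k_R/k_S = (A_R/A_S)·exp[(E_S−E_R)/(RT)].
(E_S−E_R)/(RT) = (104−127)×10³/(8.314×607) = -23000/5047 = -4.558.
k_R/k_S = (7.04×10^11/1.88×10^9)·exp(-4.558) = 374.5 × 0.01049 = 3.93.

3.93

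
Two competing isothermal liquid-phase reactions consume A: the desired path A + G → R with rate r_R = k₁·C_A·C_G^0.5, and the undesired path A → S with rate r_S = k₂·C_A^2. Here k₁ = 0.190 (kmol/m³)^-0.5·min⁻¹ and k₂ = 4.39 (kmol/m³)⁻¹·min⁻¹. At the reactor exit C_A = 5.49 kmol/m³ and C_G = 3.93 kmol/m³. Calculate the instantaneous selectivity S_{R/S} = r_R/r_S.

0.0156

S_{R/S} = r_R/r_S = (k₁·C_A·C_G^0.5)/(k₂·C_A^2) = (k₁/k₂)·C_A⁻¹·C_G^0.5.
= (0.190×5.490×3.930^0.5) / (4.39×5.490^2) = 2.068/132.3 = 0.0156.
The undesired path is higher order in A, so low C_A (CSTR or dilute feed) favours R.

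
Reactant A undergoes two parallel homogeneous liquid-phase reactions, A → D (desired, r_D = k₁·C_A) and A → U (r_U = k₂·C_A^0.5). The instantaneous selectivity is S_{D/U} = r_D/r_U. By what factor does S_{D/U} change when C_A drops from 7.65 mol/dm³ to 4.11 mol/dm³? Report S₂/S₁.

S_{D/U} = (k₁/k₂)·C_A^0.5, so S₂/S₁ = (C_{A,2}/C_{A,1})^0.5.
= (4.11/7.65)^0.5 = (0.5373)^0.5 = 0.733.
Selectivity toward D falls as C_A falls — high-concentration operation is favoured.

0.733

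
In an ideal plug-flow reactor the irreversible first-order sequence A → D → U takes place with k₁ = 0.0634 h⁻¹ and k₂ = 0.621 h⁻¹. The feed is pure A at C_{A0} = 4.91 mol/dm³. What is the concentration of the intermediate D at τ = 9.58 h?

The intermediate concentration in a first-order A→B→C sequence is C_D = k₁C_{A0}(e^(−k₁τ) − e^(−k₂τ))/(k₂−k₁).
e^(−k₁τ) = e^(−0.0634×9.58) = e^(−0.6074) = 0.5448; e^(−k₂τ) = e^(−5.949) = 0.002608.
C_D = 0.0634×4.91/(0.621−0.0634) × (0.5448−0.002608) = 0.5583×0.5422 = 0.3027 mol/dm³.

0.303 mol/dm³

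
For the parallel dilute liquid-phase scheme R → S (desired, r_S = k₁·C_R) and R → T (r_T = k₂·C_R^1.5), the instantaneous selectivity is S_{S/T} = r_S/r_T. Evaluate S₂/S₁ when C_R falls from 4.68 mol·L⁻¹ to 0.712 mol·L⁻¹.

2.56

S_{S/T} = (k₁/k₂)·C_R^-0.5, so S₂/S₁ = (C_{R,2}/C_{R,1})^-0.5.
= (0.712/4.68)^(-0.5) = (0.1521)^(-0.5) = 2.56.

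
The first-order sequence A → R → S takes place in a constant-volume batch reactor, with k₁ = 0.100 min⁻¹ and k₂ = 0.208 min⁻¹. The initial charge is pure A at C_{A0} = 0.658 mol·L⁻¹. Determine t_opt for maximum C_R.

6.78 min

The intermediate peaks when r₁ = r₂, i.e. k₁e^(−k₁t) = k₂e^(−k₂t), giving t_opt = ln(k₂/k₁)/(k₂−k₁).
= ln(0.208/0.100)/(0.208−0.100) = ln(2.080)/0.1080 = 0.7324/0.1080 = 6.78 min.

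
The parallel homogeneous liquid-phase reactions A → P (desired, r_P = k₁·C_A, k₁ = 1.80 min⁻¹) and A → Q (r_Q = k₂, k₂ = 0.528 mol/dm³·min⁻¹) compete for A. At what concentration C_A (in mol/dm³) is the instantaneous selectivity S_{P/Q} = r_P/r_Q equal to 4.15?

S_{P/Q} = (k₁/k₂)·C_A ⇒ C_A = S·k₂/k₁.
= 4.15×0.528/1.80 = 1.22 mol/dm³.

1.22 mol/dm³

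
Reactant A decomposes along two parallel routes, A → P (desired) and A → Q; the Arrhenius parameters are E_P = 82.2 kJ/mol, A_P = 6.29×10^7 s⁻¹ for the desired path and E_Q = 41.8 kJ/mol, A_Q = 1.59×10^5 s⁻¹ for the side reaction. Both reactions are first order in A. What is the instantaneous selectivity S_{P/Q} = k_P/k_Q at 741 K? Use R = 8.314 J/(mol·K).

0.561

Since both paths have the same order in A, the concentration cancels and S_{P/Q} = k_P/k_Q = (A_P/A_Q)·exp[(E_Q−E_P)/(RT)].
(E_Q−E_P)/(RT) = (41.8−82.2)×10³/(8.314×741) = -40400/6161 = -6.558.
k_P/k_Q = (6.29×10^7/1.59×10^5)·exp(-6.558) = 395.6 × 0.001419 = 0.561.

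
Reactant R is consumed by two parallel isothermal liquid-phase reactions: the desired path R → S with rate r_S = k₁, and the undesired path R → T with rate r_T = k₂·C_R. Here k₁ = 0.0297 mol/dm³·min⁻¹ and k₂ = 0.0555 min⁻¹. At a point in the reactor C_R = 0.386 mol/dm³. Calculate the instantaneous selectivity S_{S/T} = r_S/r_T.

S_{S/T} = r_S/r_T = (k₁)/(k₂·C_R) = (k₁/k₂)·C_R⁻¹.
= (0.0297) / (0.0555×0.3860) = 0.02970/0.02142 = 1.39.

1.39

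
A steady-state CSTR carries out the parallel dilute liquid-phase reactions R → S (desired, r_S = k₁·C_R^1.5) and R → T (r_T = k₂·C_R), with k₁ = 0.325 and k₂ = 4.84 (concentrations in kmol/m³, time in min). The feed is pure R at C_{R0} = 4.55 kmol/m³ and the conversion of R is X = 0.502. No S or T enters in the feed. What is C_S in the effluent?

0.210 kmol/m³

Exit C_R = C_{R0}(1−X) = 4.55×0.498 = 2.266 kmol/m³.
In a CSTR the entire volume is at exit conditions, so r_S = 0.325×2.266^1.5 = 1.109 and r_T = 4.84×2.266 = 10.97.
Fraction of consumed R going to S: r_S/(r_S+r_T) = 0.09180.
C_S = 0.09180·C_{R0}·X = 0.09180×4.55×0.502 = 0.210 kmol/m³.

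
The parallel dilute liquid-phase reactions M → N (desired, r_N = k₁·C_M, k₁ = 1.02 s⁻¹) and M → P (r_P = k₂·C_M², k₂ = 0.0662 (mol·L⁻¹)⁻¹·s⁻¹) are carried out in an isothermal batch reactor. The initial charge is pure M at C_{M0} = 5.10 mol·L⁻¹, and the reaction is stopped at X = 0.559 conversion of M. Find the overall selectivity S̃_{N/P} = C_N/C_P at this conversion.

C_M = C_{M0}(1−X) = 2.249 mol·L⁻¹.
Along a PFR/batch, dC_N/dC_M = −r_N/(r_N+r_P) = −k₁/(k₁+k₂·C_M).
Integrating from C_{M0} to C_M: C_N = (1.02/0.0662)·ln[(1.02+0.0662·5.10)/(1.02+0.0662·2.25)] = 15.41·ln(1.358/1.169) = 2.306 mol·L⁻¹.
C_P = (C_{M0}−C_M)−C_N = 0.5447 mol·L⁻¹; S̃_{N/P} = 2.306/0.5447 = 4.23.

4.23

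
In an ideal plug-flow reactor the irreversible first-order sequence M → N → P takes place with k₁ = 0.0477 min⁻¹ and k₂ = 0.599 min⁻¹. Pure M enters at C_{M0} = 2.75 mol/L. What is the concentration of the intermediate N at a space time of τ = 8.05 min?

Solving the coupled first-order balances gives C_N(τ) = [k₁/(k₂−k₁)]·C_{M0}·(e^(−k₁τ) − e^(−k₂τ)).
e^(−k₁τ) = e^(−0.0477×8.05) = e^(−0.3840) = 0.6811; e^(−k₂τ) = e^(−4.822) = 0.008051.
C_N = 0.0477×2.75/(0.599−0.0477) × (0.6811−0.008051) = 0.2379×0.6731 = 0.1602 mol/L.

0.160 mol/L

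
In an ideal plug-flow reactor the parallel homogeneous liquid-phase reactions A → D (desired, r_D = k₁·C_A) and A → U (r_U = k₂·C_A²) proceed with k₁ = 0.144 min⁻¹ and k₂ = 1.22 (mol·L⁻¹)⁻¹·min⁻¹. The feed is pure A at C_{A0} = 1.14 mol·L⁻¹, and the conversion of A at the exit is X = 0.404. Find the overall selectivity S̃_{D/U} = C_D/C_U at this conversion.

C_A = C_{A0}(1−X) = 0.6794 mol·L⁻¹.
Along a PFR/batch, dC_D/dC_A = −r_D/(r_D+r_U) = −k₁/(k₁+k₂·C_A).
Integrating from C_{A0} to C_A: C_D = (0.144/1.22)·ln[(0.144+1.22·1.14)/(0.144+1.22·0.679)] = 0.1180·ln(1.535/0.9729) = 0.05381 mol·L⁻¹.
C_U = (C_{A0}−C_A)−C_D = 0.4068 mol·L⁻¹; S̃_{D/U} = 0.05381/0.4068 = 0.132.

0.132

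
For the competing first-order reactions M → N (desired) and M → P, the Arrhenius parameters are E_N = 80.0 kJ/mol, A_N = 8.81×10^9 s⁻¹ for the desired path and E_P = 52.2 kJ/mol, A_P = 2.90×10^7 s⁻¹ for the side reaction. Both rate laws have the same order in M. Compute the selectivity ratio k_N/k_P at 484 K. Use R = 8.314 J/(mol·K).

Since both paths have the same order in M, the concentration cancels and S_{N/P} = k_N/k_P = (A_N/A_P)·exp[(E_P−E_N)/(RT)].
(E_P−E_N)/(RT) = (52.2−80.0)×10³/(8.314×484) = -27800/4024 = -6.909.
k_N/k_P = (8.81×10^9/2.90×10^7)·exp(-6.909) = 303.8 × 9.992×10^-4 = 0.304.

0.304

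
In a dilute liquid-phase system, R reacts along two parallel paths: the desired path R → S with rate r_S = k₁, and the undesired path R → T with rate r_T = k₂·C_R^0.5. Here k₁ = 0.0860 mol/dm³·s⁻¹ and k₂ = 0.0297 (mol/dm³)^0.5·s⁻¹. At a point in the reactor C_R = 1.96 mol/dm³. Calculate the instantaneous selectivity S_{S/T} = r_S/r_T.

2.07

S_{S/T} = r_S/r_T = (k₁)/(k₂·C_R^0.5) = (k₁/k₂)·C_R^-0.5.
= (0.0860) / (0.0297×1.960^0.5) = 0.08600/0.04158 = 2.07.
The undesired path is higher order in R, so low C_R (CSTR or dilute feed) favours S.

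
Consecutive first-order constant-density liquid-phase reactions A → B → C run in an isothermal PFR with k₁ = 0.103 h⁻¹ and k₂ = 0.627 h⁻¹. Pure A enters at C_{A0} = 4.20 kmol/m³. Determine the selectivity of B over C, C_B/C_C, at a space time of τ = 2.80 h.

For first-order series with pure A initially, C_B(τ) = k₁C_{A0}/(k₂−k₁)·(e^(−k₁τ) − e^(−k₂τ)).
e^(−k₁τ) = e^(−0.103×2.80) = e^(−0.2884) = 0.7495; e^(−k₂τ) = e^(−1.756) = 0.1728.
C_B = 0.103×4.20/(0.627−0.103) × (0.7495−0.1728) = 0.8256×0.5767 = 0.4761 kmol/m³.
C_A = C_{A0}e^(−k₁τ) = 3.148 kmol/m³, so C_C = C_{A0}−C_A−C_B = 0.5762 kmol/m³; C_B/C_C = 0.826.

0.826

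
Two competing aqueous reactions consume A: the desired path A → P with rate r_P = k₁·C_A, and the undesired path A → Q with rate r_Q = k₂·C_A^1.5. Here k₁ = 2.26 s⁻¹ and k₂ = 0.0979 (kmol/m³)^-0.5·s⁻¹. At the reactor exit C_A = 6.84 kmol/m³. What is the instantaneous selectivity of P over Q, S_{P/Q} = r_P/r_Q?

S_{P/Q} = r_P/r_Q = (k₁·C_A)/(k₂·C_A^1.5) = (k₁/k₂)·C_A^-0.5.
= (2.26×6.840) / (0.0979×6.840^1.5) = 15.46/1.751 = 8.83.

8.83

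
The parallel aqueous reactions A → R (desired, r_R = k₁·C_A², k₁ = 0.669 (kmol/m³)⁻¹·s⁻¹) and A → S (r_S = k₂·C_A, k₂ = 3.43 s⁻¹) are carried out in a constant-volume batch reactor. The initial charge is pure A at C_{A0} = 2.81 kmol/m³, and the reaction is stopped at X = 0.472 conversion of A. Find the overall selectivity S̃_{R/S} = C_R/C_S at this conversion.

C_A = C_{A0}(1−X) = 1.484 kmol/m³.
Along a PFR/batch, dC_S/dC_A = −r_S/(r_R+r_S) = −k₂/(k₂+k₁·C_A).
Integrating from C_{A0} to C_A: C_S = (3.43/0.669)·ln[(3.43+0.669·2.81)/(3.43+0.669·1.48)] = 5.127·ln(5.310/4.423) = 0.9375 kmol/m³.
Then C_R = (C_{A0}−C_A) − C_S = 1.326 − 0.9375 = 0.3889 kmol/m³.
S̃_{R/S} = C_R/C_S = 0.3889/0.9375 = 0.415.

0.415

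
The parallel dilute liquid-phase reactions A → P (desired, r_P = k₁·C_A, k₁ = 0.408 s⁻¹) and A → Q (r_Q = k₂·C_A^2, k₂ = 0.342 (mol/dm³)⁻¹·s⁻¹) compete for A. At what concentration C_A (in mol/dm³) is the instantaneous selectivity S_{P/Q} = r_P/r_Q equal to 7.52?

0.159 mol/dm³

S_{P/Q} = (k₁/k₂)·C_A⁻¹ ⇒ C_A = (S·k₂/k₁)^(-1).
= (7.52×0.342/0.408)^(-1) = (6.304)^(-1) = 0.159 mol/dm³.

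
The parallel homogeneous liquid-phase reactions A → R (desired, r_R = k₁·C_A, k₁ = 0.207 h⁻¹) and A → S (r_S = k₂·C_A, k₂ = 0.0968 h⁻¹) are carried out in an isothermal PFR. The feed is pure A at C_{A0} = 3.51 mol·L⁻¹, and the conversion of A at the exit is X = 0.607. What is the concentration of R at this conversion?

1.45 mol·L⁻¹

C_A = C_{A0}(1−X) = 1.379 mol·L⁻¹.
Both paths are first order in A, so the instantaneous fraction to R is constant: dC_R/d(−C_A) = k₁/(k₁+k₂) = 0.6814.
C_R = 0.6814·(C_{A0}−C_A) = 0.6814×2.131 = 1.45 mol·L⁻¹.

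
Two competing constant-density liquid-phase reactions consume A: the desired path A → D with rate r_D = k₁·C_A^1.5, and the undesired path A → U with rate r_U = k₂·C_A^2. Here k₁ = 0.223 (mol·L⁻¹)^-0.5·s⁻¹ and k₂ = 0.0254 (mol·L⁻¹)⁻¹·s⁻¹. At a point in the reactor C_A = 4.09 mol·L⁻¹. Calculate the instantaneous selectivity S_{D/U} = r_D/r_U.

4.34

S_{D/U} = r_D/r_U = (k₁·C_A^1.5)/(k₂·C_A^2) = (k₁/k₂)·C_A^-0.5.
= (0.223×4.090^1.5) / (0.0254×4.090^2) = 1.845/0.4249 = 4.34.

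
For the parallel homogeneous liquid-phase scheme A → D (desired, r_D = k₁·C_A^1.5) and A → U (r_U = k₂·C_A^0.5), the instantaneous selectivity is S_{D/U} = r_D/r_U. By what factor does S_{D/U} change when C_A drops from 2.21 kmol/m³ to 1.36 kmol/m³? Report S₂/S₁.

S_{D/U} = (k₁/k₂)·C_A, so S₂/S₁ = (C_{A,2}/C_{A,1}).
= 1.36/2.21 = 0.615.

0.615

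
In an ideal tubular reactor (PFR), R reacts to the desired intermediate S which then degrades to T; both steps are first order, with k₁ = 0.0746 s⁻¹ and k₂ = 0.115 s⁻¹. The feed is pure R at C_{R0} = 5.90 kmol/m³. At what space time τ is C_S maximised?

The intermediate peaks when r₁ = r₂, i.e. k₁e^(−k₁τ) = k₂e^(−k₂τ), giving τ_opt = ln(k₂/k₁)/(k₂−k₁).
= ln(0.115/0.0746)/(0.115−0.0746) = ln(1.542)/0.04040 = 0.4328/0.04040 = 10.7 s.

10.7 s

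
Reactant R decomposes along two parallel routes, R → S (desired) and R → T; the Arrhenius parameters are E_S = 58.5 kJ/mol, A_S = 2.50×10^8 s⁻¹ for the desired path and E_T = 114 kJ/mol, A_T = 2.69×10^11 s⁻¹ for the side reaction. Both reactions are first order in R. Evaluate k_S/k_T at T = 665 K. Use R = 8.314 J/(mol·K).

Since both paths have the same order in R, the concentration cancels and S_{S/T} = k_S/k_T = (A_S/A_T)·exp[(E_T−E_S)/(RT)].
(E_T−E_S)/(RT) = (114−58.5)×10³/(8.314×665) = 55500/5529 = 10.04.
k_S/k_T = (2.50×10^8/2.69×10^11)·exp(10.04) = 9.294×10^-4 × 22887 = 21.3.
Since E_S < E_T, lowering the temperature improves selectivity toward S.

21.3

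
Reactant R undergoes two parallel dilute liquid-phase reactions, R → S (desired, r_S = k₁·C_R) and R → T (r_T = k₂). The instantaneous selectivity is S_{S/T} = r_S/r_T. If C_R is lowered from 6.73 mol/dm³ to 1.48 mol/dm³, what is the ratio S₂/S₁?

S_{S/T} = (k₁/k₂)·C_R, so S₂/S₁ = (C_{R,2}/C_{R,1}).
= 1.48/6.73 = 0.220.
Selectivity toward S falls as C_R falls — high-concentration operation is favoured.

0.220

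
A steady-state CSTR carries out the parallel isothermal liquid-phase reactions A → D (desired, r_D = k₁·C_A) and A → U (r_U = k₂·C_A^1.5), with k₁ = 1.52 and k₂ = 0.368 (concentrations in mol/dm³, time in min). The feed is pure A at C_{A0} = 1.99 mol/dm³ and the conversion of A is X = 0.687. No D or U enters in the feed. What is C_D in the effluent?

1.15 mol/dm³

Exit C_A = C_{A0}(1−X) = 1.99×0.313 = 0.6229 mol/dm³.
Rates in a CSTR are evaluated at the outlet concentration: r_D = 1.52×0.6229 = 0.9468, r_U = 0.368×0.6229^1.5 = 0.1809.
Fraction of consumed A going to D: r_D/(r_D+r_U) = 0.8396.
C_D = 0.8396·C_{A0}·X = 0.8396×1.99×0.687 = 1.15 mol/dm³.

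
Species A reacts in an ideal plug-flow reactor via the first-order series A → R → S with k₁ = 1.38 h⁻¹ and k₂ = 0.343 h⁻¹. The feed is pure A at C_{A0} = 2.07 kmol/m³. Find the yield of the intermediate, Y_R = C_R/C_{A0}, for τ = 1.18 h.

0.627

For first-order series with pure A initially, C_R(τ) = k₁C_{A0}/(k₂−k₁)·(e^(−k₁τ) − e^(−k₂τ)).
e^(−k₁τ) = e^(−1.38×1.18) = e^(−1.628) = 0.1962; e^(−k₂τ) = e^(−0.4047) = 0.6672.
C_R = 1.38×2.07/(0.343−1.38) × (0.1962−0.6672) = (-2.755)×(-0.4709) = 1.297 kmol/m³.
Y_R = C_R/C_{A0} = 1.297/2.07 = 0.627.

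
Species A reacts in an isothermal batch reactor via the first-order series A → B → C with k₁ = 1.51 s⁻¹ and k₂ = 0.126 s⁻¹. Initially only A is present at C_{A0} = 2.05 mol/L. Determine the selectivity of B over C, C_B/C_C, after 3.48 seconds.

2.35

The intermediate concentration in a first-order A→B→C sequence is C_B = k₁C_{A0}(e^(−k₁t) − e^(−k₂t))/(k₂−k₁).
e^(−k₁t) = e^(−1.51×3.48) = e^(−5.255) = 0.005222; e^(−k₂t) = e^(−0.4385) = 0.6450.
C_B = 1.51×2.05/(0.126−1.51) × (0.005222−0.6450) = (-2.237)×(-0.6398) = 1.431 mol/L.
C_A = C_{A0}e^(−k₁t) = 0.01071 mol/L, so C_C = C_{A0}−C_A−C_B = 0.6083 mol/L; C_B/C_C = 2.35.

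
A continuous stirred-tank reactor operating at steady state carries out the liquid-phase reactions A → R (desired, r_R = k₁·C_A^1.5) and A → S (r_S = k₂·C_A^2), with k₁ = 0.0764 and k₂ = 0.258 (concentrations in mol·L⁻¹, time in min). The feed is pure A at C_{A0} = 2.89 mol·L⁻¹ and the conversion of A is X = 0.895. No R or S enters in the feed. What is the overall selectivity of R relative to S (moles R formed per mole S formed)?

Exit C_A = C_{A0}(1−X) = 2.89×0.105 = 0.3034 mol·L⁻¹.
In a CSTR the entire volume is at exit conditions, so r_R = 0.0764×0.3034^1.5 = 0.01277 and r_S = 0.258×0.3034^2 = 0.02376.
Overall selectivity = C_R/C_S = r_Rτ/(r_Sτ) = r_R/r_S = 0.538.

0.538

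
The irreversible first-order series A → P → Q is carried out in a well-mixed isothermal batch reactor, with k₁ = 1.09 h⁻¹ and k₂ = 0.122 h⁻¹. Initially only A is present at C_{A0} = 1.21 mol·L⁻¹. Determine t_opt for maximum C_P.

For first-order series the maximum of C_P occurs at t_opt = ln(k₂/k₁)/(k₂−k₁).
= ln(0.122/1.09)/(0.122−1.09) = ln(0.1119)/-0.9680 = -2.190/-0.9680 = 2.26 h.

2.26 h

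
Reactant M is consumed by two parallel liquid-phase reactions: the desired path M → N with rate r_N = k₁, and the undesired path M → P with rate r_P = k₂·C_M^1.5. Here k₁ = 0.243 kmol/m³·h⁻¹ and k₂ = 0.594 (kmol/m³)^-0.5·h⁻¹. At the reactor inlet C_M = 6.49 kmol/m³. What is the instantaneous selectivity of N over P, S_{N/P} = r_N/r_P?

0.0247

S_{N/P} = r_N/r_P = (k₁)/(k₂·C_M^1.5) = (k₁/k₂)·C_M^-1.5.
= (0.243) / (0.594×6.490^1.5) = 0.2430/9.821 = 0.0247.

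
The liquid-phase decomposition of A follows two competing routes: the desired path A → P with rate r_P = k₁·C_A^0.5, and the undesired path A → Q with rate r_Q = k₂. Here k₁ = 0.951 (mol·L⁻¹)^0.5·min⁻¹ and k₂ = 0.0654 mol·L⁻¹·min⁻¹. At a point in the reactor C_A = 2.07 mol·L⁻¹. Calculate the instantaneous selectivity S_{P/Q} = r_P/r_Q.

S_{P/Q} = r_P/r_Q = (k₁·C_A^0.5)/(k₂) = (k₁/k₂)·C_A^0.5.
= (0.951×2.070^0.5) / (0.0654) = 1.368/0.06540 = 20.9.
Since the desired path is higher order in A, keeping C_A high (PFR or concentrated feed) favours P.

20.9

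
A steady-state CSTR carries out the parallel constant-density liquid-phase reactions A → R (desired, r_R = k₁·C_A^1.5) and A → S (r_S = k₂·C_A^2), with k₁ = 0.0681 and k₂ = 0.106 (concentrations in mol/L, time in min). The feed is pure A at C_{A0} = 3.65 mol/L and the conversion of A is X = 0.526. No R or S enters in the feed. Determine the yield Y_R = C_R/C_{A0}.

Exit C_A = C_{A0}(1−X) = 3.65×0.474 = 1.730 mol/L.
A CSTR operates uniformly at the exit composition, giving r_R = 0.1550 and r_S = 0.3173 (each k·C_A^n at C_A = 1.730).
Fraction of consumed A going to R: r_R/(r_R+r_S) = 0.3282.
C_R = 0.3282·C_{A0}·X = 0.3282×3.65×0.526 = 0.630 mol/L; Y_R = C_R/C_{A0} = 0.173.

0.173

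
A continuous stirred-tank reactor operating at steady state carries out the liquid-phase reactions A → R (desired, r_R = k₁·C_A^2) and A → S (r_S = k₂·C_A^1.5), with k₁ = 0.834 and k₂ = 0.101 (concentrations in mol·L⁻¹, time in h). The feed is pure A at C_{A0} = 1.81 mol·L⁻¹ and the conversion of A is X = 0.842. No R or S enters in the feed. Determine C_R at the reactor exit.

1.24 mol·L⁻¹

Exit C_A = C_{A0}(1−X) = 1.81×0.158 = 0.2860 mol·L⁻¹.
A CSTR operates uniformly at the exit composition, giving r_R = 0.06821 and r_S = 0.01545 (each k·C_A^n at C_A = 0.2860).
Fraction of consumed A going to R: r_R/(r_R+r_S) = 0.8154.
C_R = 0.8154·C_{A0}·X = 0.8154×1.81×0.842 = 1.24 mol·L⁻¹.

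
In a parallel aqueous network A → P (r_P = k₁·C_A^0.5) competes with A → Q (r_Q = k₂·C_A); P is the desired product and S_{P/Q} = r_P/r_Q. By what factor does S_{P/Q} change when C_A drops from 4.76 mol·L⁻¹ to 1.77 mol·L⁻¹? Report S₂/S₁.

1.64

S_{P/Q} = (k₁/k₂)·C_A^-0.5, so S₂/S₁ = (C_{A,2}/C_{A,1})^-0.5.
= (1.77/4.76)^(-0.5) = (0.3718)^(-0.5) = 1.64.
Selectivity toward P rises as C_A falls — low-concentration operation is favoured.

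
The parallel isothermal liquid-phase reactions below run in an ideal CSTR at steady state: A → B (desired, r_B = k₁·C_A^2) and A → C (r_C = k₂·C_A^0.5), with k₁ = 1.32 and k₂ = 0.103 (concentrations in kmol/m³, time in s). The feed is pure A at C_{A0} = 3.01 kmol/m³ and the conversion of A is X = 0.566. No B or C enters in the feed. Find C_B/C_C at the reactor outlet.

19.1

Exit C_A = C_{A0}(1−X) = 3.01×0.434 = 1.306 kmol/m³.
A CSTR operates uniformly at the exit composition, giving r_B = 2.253 and r_C = 0.1177 (each k·C_A^n at C_A = 1.306).
Overall selectivity = C_B/C_C = r_Bτ/(r_Cτ) = r_B/r_C = 19.1.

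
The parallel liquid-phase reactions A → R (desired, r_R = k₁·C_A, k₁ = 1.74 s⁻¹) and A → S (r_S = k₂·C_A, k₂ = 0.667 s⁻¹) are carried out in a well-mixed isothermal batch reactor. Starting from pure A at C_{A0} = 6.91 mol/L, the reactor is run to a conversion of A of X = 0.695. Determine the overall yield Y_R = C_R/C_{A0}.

0.502

C_A = C_{A0}(1−X) = 2.108 mol/L.
Both paths are first order in A, so the instantaneous fraction to R is constant: dC_R/d(−C_A) = k₁/(k₁+k₂) = 0.7229.
C_R = 0.7229·(C_{A0}−C_A) = 0.7229×4.802 = 3.47 mol/L.
Y_R = C_R/C_{A0} = 3.472/6.91 = 0.502.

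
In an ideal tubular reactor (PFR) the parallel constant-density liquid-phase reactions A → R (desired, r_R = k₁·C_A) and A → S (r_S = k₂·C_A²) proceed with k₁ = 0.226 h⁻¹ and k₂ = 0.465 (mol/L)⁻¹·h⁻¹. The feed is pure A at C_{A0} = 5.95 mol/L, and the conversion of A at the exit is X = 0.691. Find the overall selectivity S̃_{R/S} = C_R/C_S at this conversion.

0.137

C_A = C_{A0}(1−X) = 1.839 mol/L.
Along a PFR/batch, dC_R/dC_A = −r_R/(r_R+r_S) = −k₁/(k₁+k₂·C_A).
Integrating from C_{A0} to C_A: C_R = (0.226/0.465)·ln[(0.226+0.465·5.95)/(0.226+0.465·1.84)] = 0.4860·ln(2.993/1.081) = 0.4950 mol/L.
C_S = (C_{A0}−C_A)−C_R = 3.616 mol/L; S̃_{R/S} = 0.4950/3.616 = 0.137.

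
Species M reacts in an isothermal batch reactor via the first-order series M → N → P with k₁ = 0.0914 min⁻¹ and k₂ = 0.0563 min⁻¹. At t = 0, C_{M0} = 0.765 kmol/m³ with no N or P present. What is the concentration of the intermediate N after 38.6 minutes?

0.168 kmol/m³

Solving the coupled first-order balances gives C_N(t) = [k₁/(k₂−k₁)]·C_{M0}·(e^(−k₁t) − e^(−k₂t)).
e^(−k₁t) = e^(−0.0914×38.6) = e^(−3.528) = 0.02936; e^(−k₂t) = e^(−2.173) = 0.1138.
C_N = 0.0914×0.765/(0.0563−0.0914) × (0.02936−0.1138) = (-1.992)×(-0.08445) = 0.1682 kmol/m³.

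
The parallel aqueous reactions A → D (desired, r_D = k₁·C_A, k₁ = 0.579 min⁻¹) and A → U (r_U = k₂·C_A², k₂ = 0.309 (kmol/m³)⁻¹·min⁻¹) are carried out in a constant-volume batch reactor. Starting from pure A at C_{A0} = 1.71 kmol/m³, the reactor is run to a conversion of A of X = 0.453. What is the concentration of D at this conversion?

0.456 kmol/m³

C_A = C_{A0}(1−X) = 0.9354 kmol/m³.
Along a PFR/batch, dC_D/dC_A = −r_D/(r_D+r_U) = −k₁/(k₁+k₂·C_A).
Integrating from C_{A0} to C_A: C_D = (0.579/0.309)·ln[(0.579+0.309·1.71)/(0.579+0.309·0.935)] = 1.874·ln(1.107/0.8680) = 0.4563 kmol/m³.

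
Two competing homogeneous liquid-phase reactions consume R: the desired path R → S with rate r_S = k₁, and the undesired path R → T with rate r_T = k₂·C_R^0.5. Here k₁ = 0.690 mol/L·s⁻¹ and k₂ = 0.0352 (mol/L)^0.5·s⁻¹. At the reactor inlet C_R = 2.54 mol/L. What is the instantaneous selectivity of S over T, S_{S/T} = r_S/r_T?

S_{S/T} = r_S/r_T = (k₁)/(k₂·C_R^0.5) = (k₁/k₂)·C_R^-0.5.
= (0.690) / (0.0352×2.540^0.5) = 0.6900/0.05610 = 12.3.
The undesired path is higher order in R, so low C_R (CSTR or dilute feed) favours S.

12.3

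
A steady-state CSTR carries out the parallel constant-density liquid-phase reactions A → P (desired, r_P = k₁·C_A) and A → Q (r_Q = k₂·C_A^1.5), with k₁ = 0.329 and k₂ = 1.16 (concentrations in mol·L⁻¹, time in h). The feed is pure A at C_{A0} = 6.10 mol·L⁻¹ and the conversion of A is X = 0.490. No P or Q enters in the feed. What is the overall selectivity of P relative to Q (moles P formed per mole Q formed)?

0.161

Exit C_A = C_{A0}(1−X) = 6.10×0.510 = 3.111 mol·L⁻¹.
In a CSTR the entire volume is at exit conditions, so r_P = 0.329×3.111 = 1.024 and r_Q = 1.16×3.111^1.5 = 6.365.
Overall selectivity = C_P/C_Q = r_Pτ/(r_Qτ) = r_P/r_Q = 0.161.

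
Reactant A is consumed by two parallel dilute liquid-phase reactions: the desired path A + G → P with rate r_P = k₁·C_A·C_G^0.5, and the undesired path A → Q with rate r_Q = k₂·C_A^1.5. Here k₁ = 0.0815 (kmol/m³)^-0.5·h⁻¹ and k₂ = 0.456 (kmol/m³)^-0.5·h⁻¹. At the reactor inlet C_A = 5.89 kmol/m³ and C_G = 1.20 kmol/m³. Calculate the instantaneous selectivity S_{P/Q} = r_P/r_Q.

0.0807

S_{P/Q} = r_P/r_Q = (k₁·C_A·C_G^0.5)/(k₂·C_A^1.5) = (k₁/k₂)·C_A^-0.5·C_G^0.5.
= (0.0815×5.890×1.200^0.5) / (0.456×5.890^1.5) = 0.5259/6.518 = 0.0807.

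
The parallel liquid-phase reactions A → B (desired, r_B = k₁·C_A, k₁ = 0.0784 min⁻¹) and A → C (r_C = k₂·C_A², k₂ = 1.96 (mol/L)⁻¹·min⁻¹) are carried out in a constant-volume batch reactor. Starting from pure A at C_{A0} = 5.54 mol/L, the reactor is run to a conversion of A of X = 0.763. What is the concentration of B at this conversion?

C_A = C_{A0}(1−X) = 1.313 mol/L.
Along a PFR/batch, dC_B/dC_A = −r_B/(r_B+r_C) = −k₁/(k₁+k₂·C_A).
Integrating from C_{A0} to C_A: C_B = (0.0784/1.96)·ln[(0.0784+1.96·5.54)/(0.0784+1.96·1.31)] = 0.04000·ln(10.94/2.652) = 0.05668 mol/L.

0.0567 mol/L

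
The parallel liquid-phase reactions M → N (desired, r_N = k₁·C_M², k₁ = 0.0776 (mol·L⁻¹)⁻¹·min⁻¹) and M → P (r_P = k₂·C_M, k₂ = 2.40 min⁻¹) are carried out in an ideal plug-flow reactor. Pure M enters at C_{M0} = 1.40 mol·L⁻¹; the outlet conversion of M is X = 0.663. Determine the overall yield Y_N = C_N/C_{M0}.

0.0194

C_M = C_{M0}(1−X) = 0.4718 mol·L⁻¹.
Along a PFR/batch, dC_P/dC_M = −r_P/(r_N+r_P) = −k₂/(k₂+k₁·C_M).
Integrating from C_{M0} to C_M: C_P = (2.40/0.0776)·ln[(2.40+0.0776·1.40)/(2.40+0.0776·0.472)] = 30.93·ln(2.509/2.437) = 0.9010 mol·L⁻¹.
Then C_N = (C_{M0}−C_M) − C_P = 0.9282 − 0.9010 = 0.02720 mol·L⁻¹.
Y_N = C_N/C_{M0} = 0.02720/1.40 = 0.0194.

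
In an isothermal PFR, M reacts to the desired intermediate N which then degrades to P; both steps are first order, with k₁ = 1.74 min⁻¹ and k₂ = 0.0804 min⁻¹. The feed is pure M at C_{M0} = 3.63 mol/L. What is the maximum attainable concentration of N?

For a first-order series the maximum intermediate yield is C_{N,max}/C_{M0} = (k₁/k₂)^[k₂/(k₂−k₁)].
= (1.74/0.0804)^(0.0804/(0.0804−1.74)) = (21.64)^(-0.04845) = 0.8616.
C_{N,max} = 0.8616×3.63 = 3.13 mol/L.

3.13 mol/L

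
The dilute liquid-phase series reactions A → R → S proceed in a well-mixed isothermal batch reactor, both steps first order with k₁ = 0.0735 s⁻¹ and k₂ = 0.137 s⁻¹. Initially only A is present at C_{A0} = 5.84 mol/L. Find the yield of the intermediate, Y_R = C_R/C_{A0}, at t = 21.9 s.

The intermediate concentration in a first-order A→B→C sequence is C_R = k₁C_{A0}(e^(−k₁t) − e^(−k₂t))/(k₂−k₁).
e^(−k₁t) = e^(−0.0735×21.9) = e^(−1.610) = 0.2000; e^(−k₂t) = e^(−3.000) = 0.04977.
C_R = 0.0735×5.84/(0.137−0.0735) × (0.2000−0.04977) = 6.760×0.1502 = 1.015 mol/L.
Y_R = C_R/C_{A0} = 1.015/5.84 = 0.174.

0.174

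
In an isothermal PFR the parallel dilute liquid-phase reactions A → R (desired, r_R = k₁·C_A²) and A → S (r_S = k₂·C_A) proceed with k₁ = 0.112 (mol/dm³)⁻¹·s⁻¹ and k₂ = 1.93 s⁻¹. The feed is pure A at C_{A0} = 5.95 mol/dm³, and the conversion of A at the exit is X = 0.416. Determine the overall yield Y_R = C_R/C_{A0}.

0.0890

C_A = C_{A0}(1−X) = 3.475 mol/dm³.
Along a PFR/batch, dC_S/dC_A = −r_S/(r_R+r_S) = −k₂/(k₂+k₁·C_A).
Integrating from C_{A0} to C_A: C_S = (1.93/0.112)·ln[(1.93+0.112·5.95)/(1.93+0.112·3.47)] = 17.23·ln(2.596/2.319) = 1.946 mol/dm³.
Then C_R = (C_{A0}−C_A) − C_S = 2.475 − 1.946 = 0.5295 mol/dm³.
Y_R = C_R/C_{A0} = 0.5295/5.95 = 0.0890.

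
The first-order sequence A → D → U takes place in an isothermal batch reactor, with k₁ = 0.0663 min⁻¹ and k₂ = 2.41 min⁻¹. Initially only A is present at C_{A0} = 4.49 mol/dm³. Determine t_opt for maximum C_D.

Setting dC_D/dt = 0 gives t_opt = ln(k₂/k₁)/(k₂−k₁).
= ln(2.41/0.0663)/(2.41−0.0663) = ln(36.35)/2.344 = 3.593/2.344 = 1.53 min.

1.53 min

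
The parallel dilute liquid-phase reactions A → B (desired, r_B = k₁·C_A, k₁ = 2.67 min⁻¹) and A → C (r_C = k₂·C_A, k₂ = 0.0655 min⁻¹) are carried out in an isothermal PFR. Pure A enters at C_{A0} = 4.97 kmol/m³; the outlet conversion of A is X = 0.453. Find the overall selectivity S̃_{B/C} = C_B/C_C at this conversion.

C_A = C_{A0}(1−X) = 2.719 kmol/m³.
Both paths are first order in A, so the instantaneous fraction to B is constant: dC_B/d(−C_A) = k₁/(k₁+k₂) = 0.9761.
C_B = 0.9761·(C_{A0}−C_A) = 0.9761×2.251 = 2.20 kmol/m³.
C_C = (C_{A0}−C_A)−C_B = 0.05391 kmol/m³; S̃_{B/C} = 2.198/0.05391 = 40.8.

40.8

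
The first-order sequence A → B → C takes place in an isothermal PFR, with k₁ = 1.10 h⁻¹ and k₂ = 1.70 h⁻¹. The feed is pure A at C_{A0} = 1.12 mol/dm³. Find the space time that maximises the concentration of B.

Setting dC_B/dτ = 0 gives τ_opt = ln(k₂/k₁)/(k₂−k₁).
= ln(1.70/1.10)/(1.70−1.10) = ln(1.545)/0.6000 = 0.4353/0.6000 = 0.726 h.

0.726 h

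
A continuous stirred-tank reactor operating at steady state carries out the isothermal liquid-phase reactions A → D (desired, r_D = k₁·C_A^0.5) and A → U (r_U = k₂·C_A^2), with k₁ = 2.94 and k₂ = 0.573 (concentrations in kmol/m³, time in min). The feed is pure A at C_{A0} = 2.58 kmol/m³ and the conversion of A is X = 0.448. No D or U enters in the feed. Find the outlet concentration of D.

0.868 kmol/m³

Exit C_A = C_{A0}(1−X) = 2.58×0.552 = 1.424 kmol/m³.
Rates in a CSTR are evaluated at the outlet concentration: r_D = 2.94×1.424^0.5 = 3.509, r_U = 0.573×1.424^2 = 1.162.
Fraction of consumed A going to D: r_D/(r_D+r_U) = 0.7512.
C_D = 0.7512·C_{A0}·X = 0.7512×2.58×0.448 = 0.868 kmol/m³.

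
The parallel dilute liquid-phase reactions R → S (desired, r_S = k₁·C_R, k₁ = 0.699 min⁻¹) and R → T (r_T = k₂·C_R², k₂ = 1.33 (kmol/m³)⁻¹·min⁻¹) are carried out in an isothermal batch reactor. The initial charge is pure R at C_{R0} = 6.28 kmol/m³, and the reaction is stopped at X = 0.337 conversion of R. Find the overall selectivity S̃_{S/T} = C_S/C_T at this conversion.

C_R = C_{R0}(1−X) = 4.164 kmol/m³.
Along a PFR/batch, dC_S/dC_R = −r_S/(r_S+r_T) = −k₁/(k₁+k₂·C_R).
Integrating from C_{R0} to C_R: C_S = (0.699/1.33)·ln[(0.699+1.33·6.28)/(0.699+1.33·4.16)] = 0.5256·ln(9.051/6.237) = 0.1958 kmol/m³.
C_T = (C_{R0}−C_R)−C_S = 1.921 kmol/m³; S̃_{S/T} = 0.1958/1.921 = 0.102.

0.102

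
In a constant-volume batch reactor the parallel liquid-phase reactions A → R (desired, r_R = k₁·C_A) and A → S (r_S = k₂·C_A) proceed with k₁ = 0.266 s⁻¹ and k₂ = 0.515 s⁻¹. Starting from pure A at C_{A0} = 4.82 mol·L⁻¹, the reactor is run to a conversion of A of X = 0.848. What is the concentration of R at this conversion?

C_A = C_{A0}(1−X) = 0.7326 mol·L⁻¹.
Both paths are first order in A, so the instantaneous fraction to R is constant: dC_R/d(−C_A) = k₁/(k₁+k₂) = 0.3406.
C_R = 0.3406·(C_{A0}−C_A) = 0.3406×4.087 = 1.39 mol·L⁻¹.

1.39 mol·L⁻¹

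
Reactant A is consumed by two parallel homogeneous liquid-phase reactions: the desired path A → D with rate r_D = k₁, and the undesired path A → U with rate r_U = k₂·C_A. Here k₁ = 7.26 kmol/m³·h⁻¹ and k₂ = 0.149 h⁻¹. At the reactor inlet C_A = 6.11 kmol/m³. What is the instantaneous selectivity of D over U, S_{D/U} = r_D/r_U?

7.97

S_{D/U} = r_D/r_U = (k₁)/(k₂·C_A) = (k₁/k₂)·C_A⁻¹.
= (7.26) / (0.149×6.110) = 7.260/0.9104 = 7.97.
The undesired path is higher order in A, so low C_A (CSTR or dilute feed) favours D.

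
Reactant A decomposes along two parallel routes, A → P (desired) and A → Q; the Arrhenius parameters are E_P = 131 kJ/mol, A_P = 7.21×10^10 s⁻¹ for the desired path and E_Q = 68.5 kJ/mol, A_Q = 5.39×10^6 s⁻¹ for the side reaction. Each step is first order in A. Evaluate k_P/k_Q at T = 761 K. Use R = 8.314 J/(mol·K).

0.686

Since both paths have the same order in A, the concentration cancels and S_{P/Q} = k_P/k_Q = (A_P/A_Q)·exp[(E_Q−E_P)/(RT)].
(E_Q−E_P)/(RT) = (68.5−131)×10³/(8.314×761) = -62500/6327 = -9.878.
k_P/k_Q = (7.21×10^10/5.39×10^6)·exp(-9.878) = 13377 × 5.127×10^-5 = 0.686.
Since E_P > E_Q, raising the temperature improves selectivity toward P.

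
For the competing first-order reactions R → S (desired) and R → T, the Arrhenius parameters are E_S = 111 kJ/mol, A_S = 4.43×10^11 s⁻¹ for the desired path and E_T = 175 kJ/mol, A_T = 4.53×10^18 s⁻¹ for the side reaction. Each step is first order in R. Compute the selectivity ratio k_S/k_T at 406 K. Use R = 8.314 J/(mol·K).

Since both paths have the same order in R, the concentration cancels and S_{S/T} = k_S/k_T = (A_S/A_T)·exp[(E_T−E_S)/(RT)].
(E_T−E_S)/(RT) = (175−111)×10³/(8.314×406) = 64000/3375 = 18.96.
k_S/k_T = (4.43×10^11/4.53×10^18)·exp(18.96) = 9.779×10^-8 × 1.715×10^8 = 16.8.

16.8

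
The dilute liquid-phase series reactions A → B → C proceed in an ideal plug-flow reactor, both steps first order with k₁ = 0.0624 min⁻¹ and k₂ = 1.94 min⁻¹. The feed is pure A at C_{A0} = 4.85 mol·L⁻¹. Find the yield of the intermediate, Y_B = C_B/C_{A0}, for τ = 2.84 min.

For first-order series with pure A initially, C_B(τ) = k₁C_{A0}/(k₂−k₁)·(e^(−k₁τ) − e^(−k₂τ)).
e^(−k₁τ) = e^(−0.0624×2.84) = e^(−0.1772) = 0.8376; e^(−k₂τ) = e^(−5.510) = 0.004048.
C_B = 0.0624×4.85/(1.94−0.0624) × (0.8376−0.004048) = 0.1612×0.8336 = 0.1344 mol·L⁻¹.
Y_B = C_B/C_{A0} = 0.1344/4.85 = 0.0277.

0.0277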